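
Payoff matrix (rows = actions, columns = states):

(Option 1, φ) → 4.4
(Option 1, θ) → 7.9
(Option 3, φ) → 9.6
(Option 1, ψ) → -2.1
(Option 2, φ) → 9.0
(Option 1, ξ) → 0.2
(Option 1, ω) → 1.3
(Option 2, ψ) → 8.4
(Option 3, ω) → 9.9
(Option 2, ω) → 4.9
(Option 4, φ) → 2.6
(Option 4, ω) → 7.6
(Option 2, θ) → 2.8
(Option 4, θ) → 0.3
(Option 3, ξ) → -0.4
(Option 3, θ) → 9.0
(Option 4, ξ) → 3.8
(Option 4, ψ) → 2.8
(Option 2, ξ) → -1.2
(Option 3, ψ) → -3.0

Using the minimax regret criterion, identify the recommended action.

Option 2

Column bests: θ=9.0, φ=9.6, ψ=8.4, ω=9.9, ξ=3.8.
Option 1 regrets: 1.1, 5.2, 10.5, 8.6, 3.6 → max 10.5
Option 2 regrets: 6.2, 0.6, 0.0, 5.0, 5.0 → max 6.2
Option 3 regrets: 0.0, 0.0, 11.4, 0.0, 4.2 → max 11.4
Option 4 regrets: 8.7, 7.0, 5.6, 2.3, 0.0 → max 8.7
Smallest max regret = 6.2 → Option 2.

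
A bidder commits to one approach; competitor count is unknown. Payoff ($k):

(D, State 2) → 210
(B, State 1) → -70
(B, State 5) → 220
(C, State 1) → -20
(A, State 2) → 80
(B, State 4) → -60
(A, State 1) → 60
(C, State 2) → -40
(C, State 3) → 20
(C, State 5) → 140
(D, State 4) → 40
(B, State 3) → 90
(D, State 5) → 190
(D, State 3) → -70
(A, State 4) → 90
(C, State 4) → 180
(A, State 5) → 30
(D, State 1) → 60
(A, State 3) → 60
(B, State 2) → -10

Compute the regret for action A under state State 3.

Best payoff under State 3 is 90.
Regret = 90 − 60 = 30.

30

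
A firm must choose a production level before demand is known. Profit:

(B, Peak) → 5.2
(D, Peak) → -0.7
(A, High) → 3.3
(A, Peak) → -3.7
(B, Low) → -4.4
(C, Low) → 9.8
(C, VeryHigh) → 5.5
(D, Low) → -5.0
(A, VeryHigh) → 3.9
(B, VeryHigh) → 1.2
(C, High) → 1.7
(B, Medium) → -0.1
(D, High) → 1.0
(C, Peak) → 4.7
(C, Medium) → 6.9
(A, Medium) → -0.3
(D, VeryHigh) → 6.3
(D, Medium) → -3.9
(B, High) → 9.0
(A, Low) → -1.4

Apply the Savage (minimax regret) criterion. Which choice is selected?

Column bests: Low=9.8, Medium=6.9, High=9.0, VeryHigh=6.3, Peak=5.2.
A regrets: 11.2, 7.2, 5.7, 2.4, 8.9 → max 11.2
B regrets: 14.2, 7.0, 0.0, 5.1, 0.0 → max 14.2
C regrets: 0.0, 0.0, 7.3, 0.8, 0.5 → max 7.3
D regrets: 14.8, 10.8, 8.0, 0.0, 5.9 → max 14.8
Smallest max regret = 7.3 → C.

C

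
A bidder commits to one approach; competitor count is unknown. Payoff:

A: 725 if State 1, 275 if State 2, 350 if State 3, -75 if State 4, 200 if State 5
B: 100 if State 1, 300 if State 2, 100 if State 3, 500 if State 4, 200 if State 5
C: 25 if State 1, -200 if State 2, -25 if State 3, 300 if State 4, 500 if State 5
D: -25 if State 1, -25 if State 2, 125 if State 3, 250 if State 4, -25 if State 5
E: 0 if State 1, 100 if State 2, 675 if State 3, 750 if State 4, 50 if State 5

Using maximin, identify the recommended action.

B

Row minima: A=-75, B=100, C=-200, D=-25, E=0
Best worst-case = 100 → B.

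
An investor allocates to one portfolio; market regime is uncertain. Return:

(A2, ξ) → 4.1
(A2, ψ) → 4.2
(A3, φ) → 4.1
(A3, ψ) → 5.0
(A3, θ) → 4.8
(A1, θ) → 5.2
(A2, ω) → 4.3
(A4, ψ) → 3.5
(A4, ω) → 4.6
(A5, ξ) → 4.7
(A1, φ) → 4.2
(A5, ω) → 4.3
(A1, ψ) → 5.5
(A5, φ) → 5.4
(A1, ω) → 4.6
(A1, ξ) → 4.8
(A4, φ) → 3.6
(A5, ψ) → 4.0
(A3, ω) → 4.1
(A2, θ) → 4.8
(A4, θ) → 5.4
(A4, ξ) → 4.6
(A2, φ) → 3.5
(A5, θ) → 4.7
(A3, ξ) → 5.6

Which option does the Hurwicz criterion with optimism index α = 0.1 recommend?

A1

A1: 0.1·5.5 + 0.9·4.2 = 4.33
A2: 0.1·4.8 + 0.9·3.5 = 3.63
A3: 0.1·5.6 + 0.9·4.1 = 4.25
A4: 0.1·5.4 + 0.9·3.5 = 3.69
A5: 0.1·5.4 + 0.9·4.0 = 4.14
Highest Hurwicz score = 4.33 → A1.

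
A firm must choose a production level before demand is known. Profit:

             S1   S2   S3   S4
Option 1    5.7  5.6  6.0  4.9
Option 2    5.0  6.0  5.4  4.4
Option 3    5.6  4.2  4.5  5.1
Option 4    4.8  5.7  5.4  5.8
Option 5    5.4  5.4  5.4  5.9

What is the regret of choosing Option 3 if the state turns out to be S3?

Best payoff under S3 is 6.0.
Regret = 6.0 − 4.5 = 1.5.

1.5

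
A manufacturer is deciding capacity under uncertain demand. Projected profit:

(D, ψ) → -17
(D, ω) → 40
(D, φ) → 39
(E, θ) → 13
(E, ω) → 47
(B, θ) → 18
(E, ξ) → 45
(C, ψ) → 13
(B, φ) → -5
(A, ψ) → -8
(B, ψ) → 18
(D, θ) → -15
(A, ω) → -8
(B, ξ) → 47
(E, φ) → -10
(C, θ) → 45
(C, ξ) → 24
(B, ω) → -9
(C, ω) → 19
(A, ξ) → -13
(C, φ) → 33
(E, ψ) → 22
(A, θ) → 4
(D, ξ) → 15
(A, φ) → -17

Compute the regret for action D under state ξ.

32

Best payoff under ξ is 47.
Regret = 47 − 15 = 32.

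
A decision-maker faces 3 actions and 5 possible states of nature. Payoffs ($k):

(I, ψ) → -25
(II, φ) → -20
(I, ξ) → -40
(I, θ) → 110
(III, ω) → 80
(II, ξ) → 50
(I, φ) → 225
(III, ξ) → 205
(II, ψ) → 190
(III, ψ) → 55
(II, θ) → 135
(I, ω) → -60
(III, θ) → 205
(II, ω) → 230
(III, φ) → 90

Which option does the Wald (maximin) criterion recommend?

III

Row minima: I=-60, II=-20, III=55
Best worst-case = 55 → III.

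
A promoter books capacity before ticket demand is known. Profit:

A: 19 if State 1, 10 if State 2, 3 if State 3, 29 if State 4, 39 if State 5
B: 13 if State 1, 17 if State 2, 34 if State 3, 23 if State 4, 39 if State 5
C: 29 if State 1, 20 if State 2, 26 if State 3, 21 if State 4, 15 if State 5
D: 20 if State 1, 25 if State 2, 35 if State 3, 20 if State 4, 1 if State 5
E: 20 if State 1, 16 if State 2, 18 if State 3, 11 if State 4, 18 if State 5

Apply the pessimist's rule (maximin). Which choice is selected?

Row minima: A=3, B=13, C=15, D=1, E=11
Best worst-case = 15 → C.

C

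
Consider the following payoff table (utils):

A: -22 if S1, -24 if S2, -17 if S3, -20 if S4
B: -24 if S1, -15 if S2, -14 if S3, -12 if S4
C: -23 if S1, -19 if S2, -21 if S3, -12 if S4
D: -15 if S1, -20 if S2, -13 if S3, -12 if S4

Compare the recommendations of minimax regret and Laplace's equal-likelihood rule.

Column bests: S1=-15, S2=-15, S3=-13, S4=-12.
A regrets: 7, 9, 4, 8 → max 9
B regrets: 9, 0, 1, 0 → max 9
C regrets: 8, 4, 8, 0 → max 8
D regrets: 0, 5, 0, 0 → max 5
Smallest max regret = 5 → D.
Row averages: A=-20.75, B=-16.25, C=-18.75, D=-15
Highest average = -15 → D.

minimax regret → D; laplace → D (agree)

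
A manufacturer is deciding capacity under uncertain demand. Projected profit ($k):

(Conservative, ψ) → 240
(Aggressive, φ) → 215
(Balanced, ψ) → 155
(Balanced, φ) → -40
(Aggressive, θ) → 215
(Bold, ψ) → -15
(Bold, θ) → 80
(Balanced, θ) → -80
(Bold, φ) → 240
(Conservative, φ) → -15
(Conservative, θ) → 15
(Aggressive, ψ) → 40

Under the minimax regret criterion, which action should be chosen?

Aggressive

Column bests: θ=215, φ=240, ψ=240.
Conservative regrets: 200, 255, 0 → max 255
Balanced regrets: 295, 280, 85 → max 295
Aggressive regrets: 0, 25, 200 → max 200
Bold regrets: 135, 0, 255 → max 255
Smallest max regret = 200 → Aggressive.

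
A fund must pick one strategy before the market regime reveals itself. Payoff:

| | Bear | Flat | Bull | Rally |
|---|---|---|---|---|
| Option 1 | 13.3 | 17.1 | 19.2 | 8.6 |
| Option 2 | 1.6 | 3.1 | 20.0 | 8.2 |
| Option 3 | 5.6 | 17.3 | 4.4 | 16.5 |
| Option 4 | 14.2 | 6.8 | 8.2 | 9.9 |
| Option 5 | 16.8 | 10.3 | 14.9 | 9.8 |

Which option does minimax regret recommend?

Column bests: Bear=16.8, Flat=17.3, Bull=20.0, Rally=16.5.
Option 1 regrets: 3.5, 0.2, 0.8, 7.9 → max 7.9
Option 2 regrets: 15.2, 14.2, 0.0, 8.3 → max 15.2
Option 3 regrets: 11.2, 0.0, 15.6, 0.0 → max 15.6
Option 4 regrets: 2.6, 10.5, 11.8, 6.6 → max 11.8
Option 5 regrets: 0.0, 7.0, 5.1, 6.7 → max 7.0
Smallest max regret = 7.0 → Option 5.

Option 5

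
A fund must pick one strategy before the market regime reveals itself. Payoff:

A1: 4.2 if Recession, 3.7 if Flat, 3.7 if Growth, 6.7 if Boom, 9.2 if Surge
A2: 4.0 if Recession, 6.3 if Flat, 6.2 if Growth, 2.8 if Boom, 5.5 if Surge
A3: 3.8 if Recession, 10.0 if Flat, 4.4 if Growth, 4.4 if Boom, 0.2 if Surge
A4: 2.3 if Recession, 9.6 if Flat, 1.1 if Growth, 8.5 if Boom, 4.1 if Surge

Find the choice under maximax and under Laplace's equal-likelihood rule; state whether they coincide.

maximax → A3; laplace → A1 (disagree)

Row maxima: A1=9.2, A2=6.3, A3=10.0, A4=9.6
Best best-case = 10.0 → A3.
Row averages: A1=5.5, A2=4.96, A3=4.56, A4=5.12
Highest average = 5.5 → A1.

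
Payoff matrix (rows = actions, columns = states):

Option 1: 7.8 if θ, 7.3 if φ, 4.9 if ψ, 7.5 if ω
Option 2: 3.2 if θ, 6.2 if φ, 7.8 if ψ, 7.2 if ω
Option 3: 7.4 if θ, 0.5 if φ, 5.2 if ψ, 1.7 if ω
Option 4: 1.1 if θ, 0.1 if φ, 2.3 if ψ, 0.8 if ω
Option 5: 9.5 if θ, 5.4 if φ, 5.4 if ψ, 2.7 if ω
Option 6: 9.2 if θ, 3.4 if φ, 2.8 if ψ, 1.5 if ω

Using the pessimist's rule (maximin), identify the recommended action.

Option 1

Row minima: Option 1=4.9, Option 2=3.2, Option 3=0.5, Option 4=0.1, Option 5=2.7, Option 6=1.5
Best worst-case = 4.9 → Option 1.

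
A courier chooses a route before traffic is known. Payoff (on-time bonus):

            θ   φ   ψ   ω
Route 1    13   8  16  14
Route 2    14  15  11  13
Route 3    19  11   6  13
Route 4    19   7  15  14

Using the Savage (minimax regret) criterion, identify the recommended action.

Route 2

Column bests: θ=19, φ=15, ψ=16, ω=14.
Route 1 regrets: 6, 7, 0, 0 → max 7
Route 2 regrets: 5, 0, 5, 1 → max 5
Route 3 regrets: 0, 4, 10, 1 → max 10
Route 4 regrets: 0, 8, 1, 0 → max 8
Smallest max regret = 5 → Route 2.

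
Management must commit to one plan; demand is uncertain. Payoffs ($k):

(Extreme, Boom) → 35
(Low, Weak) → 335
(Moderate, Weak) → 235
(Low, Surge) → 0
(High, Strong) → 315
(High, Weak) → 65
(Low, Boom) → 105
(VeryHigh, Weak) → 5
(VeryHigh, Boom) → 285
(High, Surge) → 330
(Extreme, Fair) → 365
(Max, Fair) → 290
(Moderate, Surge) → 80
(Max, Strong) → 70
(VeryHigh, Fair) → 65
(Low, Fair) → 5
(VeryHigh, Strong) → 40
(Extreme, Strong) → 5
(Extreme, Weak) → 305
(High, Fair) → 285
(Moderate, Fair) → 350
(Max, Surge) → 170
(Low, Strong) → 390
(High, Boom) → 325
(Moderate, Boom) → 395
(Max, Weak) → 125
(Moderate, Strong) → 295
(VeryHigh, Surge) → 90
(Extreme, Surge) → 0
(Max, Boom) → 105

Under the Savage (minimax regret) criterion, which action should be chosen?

Column bests: Weak=335, Fair=365, Strong=390, Boom=395, Surge=330.
Low regrets: 0, 360, 0, 290, 330 → max 360
Moderate regrets: 100, 15, 95, 0, 250 → max 250
High regrets: 270, 80, 75, 70, 0 → max 270
VeryHigh regrets: 330, 300, 350, 110, 240 → max 350
Extreme regrets: 30, 0, 385, 360, 330 → max 385
Max regrets: 210, 75, 320, 290, 160 → max 320
Smallest max regret = 250 → Moderate.

Moderate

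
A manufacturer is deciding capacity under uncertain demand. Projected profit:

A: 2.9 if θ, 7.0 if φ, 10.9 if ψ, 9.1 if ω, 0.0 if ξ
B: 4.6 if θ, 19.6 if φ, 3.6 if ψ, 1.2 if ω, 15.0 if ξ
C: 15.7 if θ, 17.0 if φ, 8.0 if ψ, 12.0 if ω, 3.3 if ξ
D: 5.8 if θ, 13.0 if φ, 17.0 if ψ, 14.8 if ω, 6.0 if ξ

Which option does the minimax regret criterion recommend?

D

Column bests: θ=15.7, φ=19.6, ψ=17.0, ω=14.8, ξ=15.0.
A regrets: 12.8, 12.6, 6.1, 5.7, 15.0 → max 15.0
B regrets: 11.1, 0.0, 13.4, 13.6, 0.0 → max 13.6
C regrets: 0.0, 2.6, 9.0, 2.8, 11.7 → max 11.7
D regrets: 9.9, 6.6, 0.0, 0.0, 9.0 → max 9.9
Smallest max regret = 9.9 → D.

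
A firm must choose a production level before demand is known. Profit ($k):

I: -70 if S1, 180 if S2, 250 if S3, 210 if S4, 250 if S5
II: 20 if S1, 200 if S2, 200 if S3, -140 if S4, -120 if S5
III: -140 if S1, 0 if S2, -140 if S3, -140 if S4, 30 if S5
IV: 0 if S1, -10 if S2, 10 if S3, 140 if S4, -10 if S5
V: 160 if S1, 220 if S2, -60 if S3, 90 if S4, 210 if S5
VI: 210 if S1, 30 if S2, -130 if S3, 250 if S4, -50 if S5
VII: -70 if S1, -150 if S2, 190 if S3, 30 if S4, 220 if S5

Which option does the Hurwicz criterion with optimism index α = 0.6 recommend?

I

I: 0.6·250 + 0.4·(-70) = 122
II: 0.6·200 + 0.4·(-140) = 64
III: 0.6·30 + 0.4·(-140) = -38
IV: 0.6·140 + 0.4·(-10) = 80
V: 0.6·220 + 0.4·(-60) = 108
VI: 0.6·250 + 0.4·(-130) = 98
VII: 0.6·220 + 0.4·(-150) = 72
Highest Hurwicz score = 122 → I.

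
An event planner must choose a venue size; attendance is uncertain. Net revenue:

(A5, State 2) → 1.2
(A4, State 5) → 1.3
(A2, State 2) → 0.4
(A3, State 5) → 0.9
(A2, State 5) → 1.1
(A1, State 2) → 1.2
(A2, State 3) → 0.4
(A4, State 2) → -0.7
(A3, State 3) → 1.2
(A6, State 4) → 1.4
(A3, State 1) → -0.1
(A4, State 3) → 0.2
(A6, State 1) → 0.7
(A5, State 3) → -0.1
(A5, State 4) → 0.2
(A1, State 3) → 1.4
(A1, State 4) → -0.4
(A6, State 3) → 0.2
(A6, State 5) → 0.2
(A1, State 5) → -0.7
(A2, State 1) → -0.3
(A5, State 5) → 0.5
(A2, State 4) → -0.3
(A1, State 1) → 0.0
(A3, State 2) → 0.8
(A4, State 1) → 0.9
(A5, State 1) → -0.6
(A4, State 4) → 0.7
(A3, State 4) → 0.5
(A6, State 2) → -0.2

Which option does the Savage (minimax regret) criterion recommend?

Column bests: State 1=0.9, State 2=1.2, State 3=1.4, State 4=1.4, State 5=1.3.
A1 regrets: 0.9, 0.0, 0.0, 1.8, 2.0 → max 2.0
A2 regrets: 1.2, 0.8, 1.0, 1.7, 0.2 → max 1.7
A3 regrets: 1.0, 0.4, 0.2, 0.9, 0.4 → max 1.0
A4 regrets: 0.0, 1.9, 1.2, 0.7, 0.0 → max 1.9
A5 regrets: 1.5, 0.0, 1.5, 1.2, 0.8 → max 1.5
A6 regrets: 0.2, 1.4, 1.2, 0.0, 1.1 → max 1.4
Smallest max regret = 1.0 → A3.

A3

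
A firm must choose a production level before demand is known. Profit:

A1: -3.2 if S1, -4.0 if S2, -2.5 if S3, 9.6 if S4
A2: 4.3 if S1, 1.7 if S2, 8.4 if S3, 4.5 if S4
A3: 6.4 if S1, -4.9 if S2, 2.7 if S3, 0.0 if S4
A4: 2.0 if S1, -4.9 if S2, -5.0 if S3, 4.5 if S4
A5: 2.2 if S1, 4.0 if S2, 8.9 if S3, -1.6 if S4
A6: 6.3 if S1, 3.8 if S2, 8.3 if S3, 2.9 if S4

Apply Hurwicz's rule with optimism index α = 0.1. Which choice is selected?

A6

A1: 0.1·9.6 + 0.9·(-4.0) = -2.64
A2: 0.1·8.4 + 0.9·1.7 = 2.37
A3: 0.1·6.4 + 0.9·(-4.9) = -3.77
A4: 0.1·4.5 + 0.9·(-5.0) = -4.05
A5: 0.1·8.9 + 0.9·(-1.6) = -0.55
A6: 0.1·8.3 + 0.9·2.9 = 3.44
Highest Hurwicz score = 3.44 → A6.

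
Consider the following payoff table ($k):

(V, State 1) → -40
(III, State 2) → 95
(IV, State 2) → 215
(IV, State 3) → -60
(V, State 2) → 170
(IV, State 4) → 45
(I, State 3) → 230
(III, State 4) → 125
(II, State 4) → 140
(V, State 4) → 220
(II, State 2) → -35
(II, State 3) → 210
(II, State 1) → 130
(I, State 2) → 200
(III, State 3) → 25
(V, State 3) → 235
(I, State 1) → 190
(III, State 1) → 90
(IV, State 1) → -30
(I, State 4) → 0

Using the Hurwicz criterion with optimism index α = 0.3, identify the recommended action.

I

I: 0.3·230 + 0.7·0 = 69
II: 0.3·210 + 0.7·(-35) = 38.5
III: 0.3·125 + 0.7·25 = 55
IV: 0.3·215 + 0.7·(-60) = 22.5
V: 0.3·235 + 0.7·(-40) = 42.5
Highest Hurwicz score = 69 → I.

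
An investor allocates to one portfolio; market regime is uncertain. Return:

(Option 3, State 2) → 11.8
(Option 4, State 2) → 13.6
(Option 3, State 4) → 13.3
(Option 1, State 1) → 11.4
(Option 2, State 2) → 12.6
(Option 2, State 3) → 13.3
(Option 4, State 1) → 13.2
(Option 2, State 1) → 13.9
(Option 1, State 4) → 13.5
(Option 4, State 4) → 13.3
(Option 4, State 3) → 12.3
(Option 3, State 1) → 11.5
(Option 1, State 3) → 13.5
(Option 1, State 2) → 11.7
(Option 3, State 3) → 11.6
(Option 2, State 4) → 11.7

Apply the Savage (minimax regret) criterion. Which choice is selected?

Option 4

Column bests: State 1=13.9, State 2=13.6, State 3=13.5, State 4=13.5.
Option 1 regrets: 2.5, 1.9, 0.0, 0.0 → max 2.5
Option 2 regrets: 0.0, 1.0, 0.2, 1.8 → max 1.8
Option 3 regrets: 2.4, 1.8, 1.9, 0.2 → max 2.4
Option 4 regrets: 0.7, 0.0, 1.2, 0.2 → max 1.2
Smallest max regret = 1.2 → Option 4.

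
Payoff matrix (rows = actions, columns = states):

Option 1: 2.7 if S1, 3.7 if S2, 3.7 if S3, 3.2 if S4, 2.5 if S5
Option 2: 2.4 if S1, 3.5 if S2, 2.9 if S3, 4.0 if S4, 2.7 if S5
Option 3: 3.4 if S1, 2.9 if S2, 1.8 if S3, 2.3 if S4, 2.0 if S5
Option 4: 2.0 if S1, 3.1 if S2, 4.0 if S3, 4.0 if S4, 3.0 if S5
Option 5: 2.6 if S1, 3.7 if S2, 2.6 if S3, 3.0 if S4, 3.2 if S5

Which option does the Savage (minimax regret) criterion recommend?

Option 1

Column bests: S1=3.4, S2=3.7, S3=4.0, S4=4.0, S5=3.2.
Option 1 regrets: 0.7, 0.0, 0.3, 0.8, 0.7 → max 0.8
Option 2 regrets: 1.0, 0.2, 1.1, 0.0, 0.5 → max 1.1
Option 3 regrets: 0.0, 0.8, 2.2, 1.7, 1.2 → max 2.2
Option 4 regrets: 1.4, 0.6, 0.0, 0.0, 0.2 → max 1.4
Option 5 regrets: 0.8, 0.0, 1.4, 1.0, 0.0 → max 1.4
Smallest max regret = 0.8 → Option 1.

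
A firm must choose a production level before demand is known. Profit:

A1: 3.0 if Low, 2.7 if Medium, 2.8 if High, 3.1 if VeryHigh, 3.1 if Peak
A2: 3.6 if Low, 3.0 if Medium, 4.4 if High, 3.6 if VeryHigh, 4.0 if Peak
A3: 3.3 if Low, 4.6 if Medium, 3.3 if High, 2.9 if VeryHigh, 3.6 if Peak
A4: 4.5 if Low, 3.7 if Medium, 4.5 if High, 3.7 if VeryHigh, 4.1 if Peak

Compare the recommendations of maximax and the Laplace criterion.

Row maxima: A1=3.1, A2=4.4, A3=4.6, A4=4.5
Best best-case = 4.6 → A3.
Row averages: A1=2.94, A2=3.72, A3=3.54, A4=4.1
Highest average = 4.1 → A4.

maximax → A3; laplace → A4 (disagree)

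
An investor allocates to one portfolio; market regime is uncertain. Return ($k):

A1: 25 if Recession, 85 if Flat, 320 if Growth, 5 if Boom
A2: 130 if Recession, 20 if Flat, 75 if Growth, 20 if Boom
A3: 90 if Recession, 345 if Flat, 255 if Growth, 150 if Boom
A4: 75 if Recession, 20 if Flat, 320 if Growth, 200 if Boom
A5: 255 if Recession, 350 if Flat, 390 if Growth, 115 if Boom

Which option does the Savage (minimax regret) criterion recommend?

A5

Column bests: Recession=255, Flat=350, Growth=390, Boom=200.
A1 regrets: 230, 265, 70, 195 → max 265
A2 regrets: 125, 330, 315, 180 → max 330
A3 regrets: 165, 5, 135, 50 → max 165
A4 regrets: 180, 330, 70, 0 → max 330
A5 regrets: 0, 0, 0, 85 → max 85
Smallest max regret = 85 → A5.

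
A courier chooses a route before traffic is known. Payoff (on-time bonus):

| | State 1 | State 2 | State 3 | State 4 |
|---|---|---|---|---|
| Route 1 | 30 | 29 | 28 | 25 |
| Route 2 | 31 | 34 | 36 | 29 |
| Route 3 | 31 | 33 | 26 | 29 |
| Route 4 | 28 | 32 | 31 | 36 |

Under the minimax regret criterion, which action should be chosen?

Column bests: State 1=31, State 2=34, State 3=36, State 4=36.
Route 1 regrets: 1, 5, 8, 11 → max 11
Route 2 regrets: 0, 0, 0, 7 → max 7
Route 3 regrets: 0, 1, 10, 7 → max 10
Route 4 regrets: 3, 2, 5, 0 → max 5
Smallest max regret = 5 → Route 4.

Route 4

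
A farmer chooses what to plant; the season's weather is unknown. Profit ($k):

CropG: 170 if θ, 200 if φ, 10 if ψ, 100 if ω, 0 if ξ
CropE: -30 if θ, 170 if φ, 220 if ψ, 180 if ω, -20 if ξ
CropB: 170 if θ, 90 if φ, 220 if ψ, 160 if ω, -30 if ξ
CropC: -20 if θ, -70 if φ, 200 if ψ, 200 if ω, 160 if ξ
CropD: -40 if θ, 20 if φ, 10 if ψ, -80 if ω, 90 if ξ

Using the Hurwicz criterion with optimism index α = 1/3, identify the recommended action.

CropG

CropG: 1/3·200 + 2/3·0 = 200/3
CropE: 1/3·220 + 2/3·(-30) = 160/3
CropB: 1/3·220 + 2/3·(-30) = 160/3
CropC: 1/3·200 + 2/3·(-70) = 20
CropD: 1/3·90 + 2/3·(-80) = -70/3
Highest Hurwicz score = 200/3 → CropG.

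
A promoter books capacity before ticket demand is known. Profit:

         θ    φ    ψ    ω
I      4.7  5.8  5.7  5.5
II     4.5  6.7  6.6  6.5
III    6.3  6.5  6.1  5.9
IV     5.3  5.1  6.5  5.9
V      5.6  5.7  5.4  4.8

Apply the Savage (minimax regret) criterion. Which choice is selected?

III

Column bests: θ=6.3, φ=6.7, ψ=6.6, ω=6.5.
I regrets: 1.6, 0.9, 0.9, 1.0 → max 1.6
II regrets: 1.8, 0.0, 0.0, 0.0 → max 1.8
III regrets: 0.0, 0.2, 0.5, 0.6 → max 0.6
IV regrets: 1.0, 1.6, 0.1, 0.6 → max 1.6
V regrets: 0.7, 1.0, 1.2, 1.7 → max 1.7
Smallest max regret = 0.6 → III.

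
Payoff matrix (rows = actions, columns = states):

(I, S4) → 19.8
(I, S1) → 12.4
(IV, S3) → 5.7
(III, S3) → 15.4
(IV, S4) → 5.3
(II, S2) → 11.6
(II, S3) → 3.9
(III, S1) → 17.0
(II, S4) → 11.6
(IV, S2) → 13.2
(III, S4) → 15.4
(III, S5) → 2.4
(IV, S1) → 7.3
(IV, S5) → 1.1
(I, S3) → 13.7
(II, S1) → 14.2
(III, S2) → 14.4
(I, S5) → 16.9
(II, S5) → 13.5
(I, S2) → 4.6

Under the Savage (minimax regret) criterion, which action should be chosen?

I

Column bests: S1=17.0, S2=14.4, S3=15.4, S4=19.8, S5=16.9.
I regrets: 4.6, 9.8, 1.7, 0.0, 0.0 → max 9.8
II regrets: 2.8, 2.8, 11.5, 8.2, 3.4 → max 11.5
III regrets: 0.0, 0.0, 0.0, 4.4, 14.5 → max 14.5
IV regrets: 9.7, 1.2, 9.7, 14.5, 15.8 → max 15.8
Smallest max regret = 9.8 → I.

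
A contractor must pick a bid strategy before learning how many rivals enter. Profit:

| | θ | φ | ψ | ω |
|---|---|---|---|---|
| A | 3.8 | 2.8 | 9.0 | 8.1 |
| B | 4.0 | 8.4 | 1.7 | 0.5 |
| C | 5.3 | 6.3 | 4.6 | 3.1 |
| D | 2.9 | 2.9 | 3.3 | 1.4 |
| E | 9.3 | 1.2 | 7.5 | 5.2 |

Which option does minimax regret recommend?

Column bests: θ=9.3, φ=8.4, ψ=9.0, ω=8.1.
A regrets: 5.5, 5.6, 0.0, 0.0 → max 5.6
B regrets: 5.3, 0.0, 7.3, 7.6 → max 7.6
C regrets: 4.0, 2.1, 4.4, 5.0 → max 5.0
D regrets: 6.4, 5.5, 5.7, 6.7 → max 6.7
E regrets: 0.0, 7.2, 1.5, 2.9 → max 7.2
Smallest max regret = 5.0 → C.

C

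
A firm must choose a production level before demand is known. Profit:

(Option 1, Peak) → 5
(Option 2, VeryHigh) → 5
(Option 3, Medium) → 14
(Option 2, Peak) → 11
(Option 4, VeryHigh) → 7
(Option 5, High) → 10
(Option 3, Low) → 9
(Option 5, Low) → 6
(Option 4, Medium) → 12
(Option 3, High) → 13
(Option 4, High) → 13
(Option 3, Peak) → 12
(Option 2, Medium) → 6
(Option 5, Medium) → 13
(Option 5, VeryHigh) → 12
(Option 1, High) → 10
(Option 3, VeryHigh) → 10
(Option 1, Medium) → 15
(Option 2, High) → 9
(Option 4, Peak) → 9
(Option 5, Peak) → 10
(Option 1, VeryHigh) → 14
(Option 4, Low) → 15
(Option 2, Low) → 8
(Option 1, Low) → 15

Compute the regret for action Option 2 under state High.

Best payoff under High is 13.
Regret = 13 − 9 = 4.

4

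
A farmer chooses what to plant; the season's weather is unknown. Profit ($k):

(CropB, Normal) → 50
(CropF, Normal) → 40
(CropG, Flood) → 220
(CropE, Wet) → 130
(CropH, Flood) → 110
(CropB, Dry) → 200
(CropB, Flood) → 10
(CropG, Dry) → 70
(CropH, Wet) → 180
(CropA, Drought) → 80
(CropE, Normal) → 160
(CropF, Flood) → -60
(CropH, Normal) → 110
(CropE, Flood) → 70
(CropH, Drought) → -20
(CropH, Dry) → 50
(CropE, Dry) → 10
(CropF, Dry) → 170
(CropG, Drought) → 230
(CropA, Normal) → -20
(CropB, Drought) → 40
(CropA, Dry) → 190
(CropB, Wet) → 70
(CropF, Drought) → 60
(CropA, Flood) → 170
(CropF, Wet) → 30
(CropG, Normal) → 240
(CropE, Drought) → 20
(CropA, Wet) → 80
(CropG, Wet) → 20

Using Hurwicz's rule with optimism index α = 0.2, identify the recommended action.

CropF: 0.2·170 + 0.8·(-60) = -14
CropE: 0.2·160 + 0.8·10 = 40
CropG: 0.2·240 + 0.8·20 = 64
CropH: 0.2·180 + 0.8·(-20) = 20
CropA: 0.2·190 + 0.8·(-20) = 22
CropB: 0.2·200 + 0.8·10 = 48
Highest Hurwicz score = 64 → CropG.

CropG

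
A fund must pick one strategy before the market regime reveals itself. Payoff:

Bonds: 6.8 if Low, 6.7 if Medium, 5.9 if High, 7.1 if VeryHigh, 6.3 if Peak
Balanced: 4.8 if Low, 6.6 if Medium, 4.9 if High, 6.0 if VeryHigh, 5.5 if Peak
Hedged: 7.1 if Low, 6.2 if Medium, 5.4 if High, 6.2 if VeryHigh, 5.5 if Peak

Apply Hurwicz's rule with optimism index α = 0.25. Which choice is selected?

Bonds: 0.25·7.1 + 0.75·5.9 = 6.2
Balanced: 0.25·6.6 + 0.75·4.8 = 5.25
Hedged: 0.25·7.1 + 0.75·5.4 = 5.825
Highest Hurwicz score = 6.2 → Bonds.

Bonds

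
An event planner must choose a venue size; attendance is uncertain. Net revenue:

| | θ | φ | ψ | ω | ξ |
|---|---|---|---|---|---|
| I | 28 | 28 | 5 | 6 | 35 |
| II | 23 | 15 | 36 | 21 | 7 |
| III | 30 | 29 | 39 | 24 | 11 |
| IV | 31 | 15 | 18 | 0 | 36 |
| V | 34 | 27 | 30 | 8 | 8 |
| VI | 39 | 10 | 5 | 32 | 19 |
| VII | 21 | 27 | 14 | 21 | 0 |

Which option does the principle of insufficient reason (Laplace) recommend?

Row averages: I=20.4, II=20.4, III=26.6, IV=20, V=21.4, VI=21, VII=16.6
Highest average = 26.6 → III.

III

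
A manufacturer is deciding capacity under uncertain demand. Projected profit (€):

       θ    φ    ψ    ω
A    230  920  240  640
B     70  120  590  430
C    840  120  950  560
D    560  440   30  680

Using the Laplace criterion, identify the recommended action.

C

Row averages: A=507.5, B=302.5, C=617.5, D=427.5
Highest average = 617.5 → C.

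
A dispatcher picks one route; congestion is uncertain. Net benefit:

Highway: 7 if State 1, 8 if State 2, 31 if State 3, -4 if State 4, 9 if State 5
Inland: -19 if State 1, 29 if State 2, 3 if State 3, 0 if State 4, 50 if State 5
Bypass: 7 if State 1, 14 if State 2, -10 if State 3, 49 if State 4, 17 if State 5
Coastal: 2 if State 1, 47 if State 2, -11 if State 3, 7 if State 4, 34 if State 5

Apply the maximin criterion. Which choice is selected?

Row minima: Highway=-4, Inland=-19, Bypass=-10, Coastal=-11
Best worst-case = -4 → Highway.

Highway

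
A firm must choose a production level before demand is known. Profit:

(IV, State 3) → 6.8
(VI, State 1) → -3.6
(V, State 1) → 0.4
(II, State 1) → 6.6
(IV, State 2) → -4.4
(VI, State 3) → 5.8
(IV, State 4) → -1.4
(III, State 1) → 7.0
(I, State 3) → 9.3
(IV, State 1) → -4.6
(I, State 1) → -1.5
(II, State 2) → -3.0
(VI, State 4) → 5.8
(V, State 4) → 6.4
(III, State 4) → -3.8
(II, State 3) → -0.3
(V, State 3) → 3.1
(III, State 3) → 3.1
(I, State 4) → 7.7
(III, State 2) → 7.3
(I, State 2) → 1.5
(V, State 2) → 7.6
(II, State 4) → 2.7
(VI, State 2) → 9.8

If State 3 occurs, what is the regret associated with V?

Best payoff under State 3 is 9.3.
Regret = 9.3 − 3.1 = 6.2.

6.2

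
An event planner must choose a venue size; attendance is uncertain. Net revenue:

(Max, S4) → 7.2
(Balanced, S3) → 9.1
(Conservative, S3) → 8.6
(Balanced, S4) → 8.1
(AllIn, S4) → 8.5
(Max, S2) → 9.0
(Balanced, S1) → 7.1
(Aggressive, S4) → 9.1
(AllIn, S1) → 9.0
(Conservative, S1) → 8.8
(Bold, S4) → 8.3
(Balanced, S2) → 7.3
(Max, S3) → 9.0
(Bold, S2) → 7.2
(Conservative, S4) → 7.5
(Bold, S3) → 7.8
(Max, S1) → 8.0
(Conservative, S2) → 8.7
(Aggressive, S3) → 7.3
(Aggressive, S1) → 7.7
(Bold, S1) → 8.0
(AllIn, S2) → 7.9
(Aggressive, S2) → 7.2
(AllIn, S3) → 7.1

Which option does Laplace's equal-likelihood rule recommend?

Row averages: Conservative=8.4, Balanced=7.9, Aggressive=7.825, Bold=7.825, AllIn=8.125, Max=8.3
Highest average = 8.4 → Conservative.

Conservative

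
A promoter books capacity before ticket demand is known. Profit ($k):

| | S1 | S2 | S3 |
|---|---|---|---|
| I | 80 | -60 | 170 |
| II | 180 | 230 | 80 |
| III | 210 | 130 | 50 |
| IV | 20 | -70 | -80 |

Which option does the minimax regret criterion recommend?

II

Column bests: S1=210, S2=230, S3=170.
I regrets: 130, 290, 0 → max 290
II regrets: 30, 0, 90 → max 90
III regrets: 0, 100, 120 → max 120
IV regrets: 190, 300, 250 → max 300
Smallest max regret = 90 → II.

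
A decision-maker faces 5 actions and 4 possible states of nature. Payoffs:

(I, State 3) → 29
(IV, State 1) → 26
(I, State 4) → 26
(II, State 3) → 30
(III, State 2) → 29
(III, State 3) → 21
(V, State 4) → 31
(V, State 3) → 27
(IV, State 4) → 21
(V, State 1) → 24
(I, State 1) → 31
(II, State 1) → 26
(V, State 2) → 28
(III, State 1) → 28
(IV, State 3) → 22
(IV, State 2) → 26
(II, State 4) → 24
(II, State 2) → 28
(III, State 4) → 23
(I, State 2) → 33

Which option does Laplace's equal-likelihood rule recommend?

I

Row averages: I=29.75, II=27, III=25.25, IV=23.75, V=27.5
Highest average = 29.75 → I.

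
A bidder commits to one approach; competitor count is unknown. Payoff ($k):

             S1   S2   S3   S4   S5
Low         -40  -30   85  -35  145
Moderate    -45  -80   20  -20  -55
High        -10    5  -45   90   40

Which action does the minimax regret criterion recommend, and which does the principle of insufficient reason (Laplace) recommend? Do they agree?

minimax regret → Low; laplace → Low (agree)

Column bests: S1=-10, S2=5, S3=85, S4=90, S5=145.
Low regrets: 30, 35, 0, 125, 0 → max 125
Moderate regrets: 35, 85, 65, 110, 200 → max 200
High regrets: 0, 0, 130, 0, 105 → max 130
Smallest max regret = 125 → Low.
Row averages: Low=25, Moderate=-36, High=16
Highest average = 25 → Low.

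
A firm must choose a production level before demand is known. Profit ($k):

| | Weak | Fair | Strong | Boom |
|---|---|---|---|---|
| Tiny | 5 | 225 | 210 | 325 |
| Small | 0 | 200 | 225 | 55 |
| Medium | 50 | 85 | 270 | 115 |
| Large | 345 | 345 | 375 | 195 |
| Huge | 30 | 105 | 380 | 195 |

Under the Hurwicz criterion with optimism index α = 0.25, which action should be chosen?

Large

Tiny: 0.25·325 + 0.75·5 = 85
Small: 0.25·225 + 0.75·0 = 56.25
Medium: 0.25·270 + 0.75·50 = 105
Large: 0.25·375 + 0.75·195 = 240
Huge: 0.25·380 + 0.75·30 = 117.5
Highest Hurwicz score = 240 → Large.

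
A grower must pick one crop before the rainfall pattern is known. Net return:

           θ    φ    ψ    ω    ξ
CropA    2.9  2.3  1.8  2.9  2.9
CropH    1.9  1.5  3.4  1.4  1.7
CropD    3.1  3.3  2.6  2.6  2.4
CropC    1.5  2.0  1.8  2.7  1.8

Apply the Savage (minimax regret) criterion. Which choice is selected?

CropD

Column bests: θ=3.1, φ=3.3, ψ=3.4, ω=2.9, ξ=2.9.
CropA regrets: 0.2, 1.0, 1.6, 0.0, 0.0 → max 1.6
CropH regrets: 1.2, 1.8, 0.0, 1.5, 1.2 → max 1.8
CropD regrets: 0.0, 0.0, 0.8, 0.3, 0.5 → max 0.8
CropC regrets: 1.6, 1.3, 1.6, 0.2, 1.1 → max 1.6
Smallest max regret = 0.8 → CropD.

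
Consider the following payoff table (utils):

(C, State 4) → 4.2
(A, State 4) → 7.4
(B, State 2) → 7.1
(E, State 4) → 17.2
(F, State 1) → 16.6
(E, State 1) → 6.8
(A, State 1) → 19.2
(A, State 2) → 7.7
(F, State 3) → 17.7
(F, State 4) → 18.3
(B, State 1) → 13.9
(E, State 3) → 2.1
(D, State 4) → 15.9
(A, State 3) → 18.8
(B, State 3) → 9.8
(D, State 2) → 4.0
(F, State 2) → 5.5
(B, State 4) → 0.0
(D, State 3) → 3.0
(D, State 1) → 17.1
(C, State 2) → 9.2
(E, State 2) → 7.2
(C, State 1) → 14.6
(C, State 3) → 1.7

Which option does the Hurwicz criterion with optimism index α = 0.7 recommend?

A: 0.7·19.2 + 0.3·7.4 = 15.66
B: 0.7·13.9 + 0.3·0.0 = 9.73
C: 0.7·14.6 + 0.3·1.7 = 10.73
D: 0.7·17.1 + 0.3·3.0 = 12.87
E: 0.7·17.2 + 0.3·2.1 = 12.67
F: 0.7·18.3 + 0.3·5.5 = 14.46
Highest Hurwicz score = 15.66 → A.

A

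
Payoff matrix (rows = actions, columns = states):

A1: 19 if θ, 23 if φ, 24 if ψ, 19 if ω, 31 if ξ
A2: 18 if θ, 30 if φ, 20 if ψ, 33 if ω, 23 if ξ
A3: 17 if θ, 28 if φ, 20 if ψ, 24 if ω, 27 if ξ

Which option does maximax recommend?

Row maxima: A1=31, A2=33, A3=28
Best best-case = 33 → A2.

A2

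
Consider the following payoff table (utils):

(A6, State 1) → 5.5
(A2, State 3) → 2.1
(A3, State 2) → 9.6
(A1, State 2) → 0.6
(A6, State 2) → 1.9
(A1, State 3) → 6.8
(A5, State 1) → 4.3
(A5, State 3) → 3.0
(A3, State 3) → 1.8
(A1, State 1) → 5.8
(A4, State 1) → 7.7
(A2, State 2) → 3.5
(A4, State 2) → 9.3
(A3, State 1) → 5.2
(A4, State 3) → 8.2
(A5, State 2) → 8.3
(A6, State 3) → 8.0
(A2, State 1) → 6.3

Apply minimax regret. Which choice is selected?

A4

Column bests: State 1=7.7, State 2=9.6, State 3=8.2.
A1 regrets: 1.9, 9.0, 1.4 → max 9.0
A2 regrets: 1.4, 6.1, 6.1 → max 6.1
A3 regrets: 2.5, 0.0, 6.4 → max 6.4
A4 regrets: 0.0, 0.3, 0.0 → max 0.3
A5 regrets: 3.4, 1.3, 5.2 → max 5.2
A6 regrets: 2.2, 7.7, 0.2 → max 7.7
Smallest max regret = 0.3 → A4.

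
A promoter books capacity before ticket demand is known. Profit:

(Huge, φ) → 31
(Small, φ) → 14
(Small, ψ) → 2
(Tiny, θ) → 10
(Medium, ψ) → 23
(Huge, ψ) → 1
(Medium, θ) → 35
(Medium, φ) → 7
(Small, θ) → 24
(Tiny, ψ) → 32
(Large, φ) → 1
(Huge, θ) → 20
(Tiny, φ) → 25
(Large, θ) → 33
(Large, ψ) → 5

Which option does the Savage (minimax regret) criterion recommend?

Medium

Column bests: θ=35, φ=31, ψ=32.
Tiny regrets: 25, 6, 0 → max 25
Small regrets: 11, 17, 30 → max 30
Medium regrets: 0, 24, 9 → max 24
Large regrets: 2, 30, 27 → max 30
Huge regrets: 15, 0, 31 → max 31
Smallest max regret = 24 → Medium.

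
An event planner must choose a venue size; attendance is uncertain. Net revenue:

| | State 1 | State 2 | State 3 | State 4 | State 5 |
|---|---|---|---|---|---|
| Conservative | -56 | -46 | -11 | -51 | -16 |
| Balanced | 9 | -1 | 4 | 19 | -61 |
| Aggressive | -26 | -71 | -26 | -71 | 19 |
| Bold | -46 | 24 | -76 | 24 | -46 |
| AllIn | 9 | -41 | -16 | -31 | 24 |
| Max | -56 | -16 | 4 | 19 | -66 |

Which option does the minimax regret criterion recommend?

AllIn

Column bests: State 1=9, State 2=24, State 3=4, State 4=24, State 5=24.
Conservative regrets: 65, 70, 15, 75, 40 → max 75
Balanced regrets: 0, 25, 0, 5, 85 → max 85
Aggressive regrets: 35, 95, 30, 95, 5 → max 95
Bold regrets: 55, 0, 80, 0, 70 → max 80
AllIn regrets: 0, 65, 20, 55, 0 → max 65
Max regrets: 65, 40, 0, 5, 90 → max 90
Smallest max regret = 65 → AllIn.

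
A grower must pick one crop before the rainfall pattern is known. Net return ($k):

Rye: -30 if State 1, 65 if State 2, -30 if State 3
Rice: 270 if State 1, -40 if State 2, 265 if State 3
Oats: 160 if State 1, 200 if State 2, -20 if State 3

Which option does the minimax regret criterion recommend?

Rice

Column bests: State 1=270, State 2=200, State 3=265.
Rye regrets: 300, 135, 295 → max 300
Rice regrets: 0, 240, 0 → max 240
Oats regrets: 110, 0, 285 → max 285
Smallest max regret = 240 → Rice.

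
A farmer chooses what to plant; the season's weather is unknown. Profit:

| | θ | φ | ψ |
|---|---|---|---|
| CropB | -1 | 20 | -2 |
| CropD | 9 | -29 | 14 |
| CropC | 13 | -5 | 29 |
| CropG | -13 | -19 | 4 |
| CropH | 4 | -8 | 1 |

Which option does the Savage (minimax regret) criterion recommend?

CropC

Column bests: θ=13, φ=20, ψ=29.
CropB regrets: 14, 0, 31 → max 31
CropD regrets: 4, 49, 15 → max 49
CropC regrets: 0, 25, 0 → max 25
CropG regrets: 26, 39, 25 → max 39
CropH regrets: 9, 28, 28 → max 28
Smallest max regret = 25 → CropC.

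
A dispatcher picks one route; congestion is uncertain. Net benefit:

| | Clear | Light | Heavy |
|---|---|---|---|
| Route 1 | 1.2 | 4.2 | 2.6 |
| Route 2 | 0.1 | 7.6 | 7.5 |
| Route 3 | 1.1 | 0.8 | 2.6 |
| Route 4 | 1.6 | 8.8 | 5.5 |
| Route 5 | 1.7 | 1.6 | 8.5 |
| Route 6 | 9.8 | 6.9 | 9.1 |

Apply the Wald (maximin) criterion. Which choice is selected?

Route 6

Row minima: Route 1=1.2, Route 2=0.1, Route 3=0.8, Route 4=1.6, Route 5=1.6, Route 6=6.9
Best worst-case = 6.9 → Route 6.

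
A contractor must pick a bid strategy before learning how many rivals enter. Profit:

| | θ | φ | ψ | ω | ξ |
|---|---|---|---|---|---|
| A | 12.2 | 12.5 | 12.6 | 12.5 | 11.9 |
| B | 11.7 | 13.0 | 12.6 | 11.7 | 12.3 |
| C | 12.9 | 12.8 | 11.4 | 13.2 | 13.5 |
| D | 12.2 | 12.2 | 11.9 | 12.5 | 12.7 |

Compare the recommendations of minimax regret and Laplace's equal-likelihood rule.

minimax regret → D; laplace → C (disagree)

Column bests: θ=12.9, φ=13.0, ψ=12.6, ω=13.2, ξ=13.5.
A regrets: 0.7, 0.5, 0.0, 0.7, 1.6 → max 1.6
B regrets: 1.2, 0.0, 0.0, 1.5, 1.2 → max 1.5
C regrets: 0.0, 0.2, 1.2, 0.0, 0.0 → max 1.2
D regrets: 0.7, 0.8, 0.7, 0.7, 0.8 → max 0.8
Smallest max regret = 0.8 → D.
Row averages: A=12.34, B=12.26, C=12.76, D=12.3
Highest average = 12.76 → C.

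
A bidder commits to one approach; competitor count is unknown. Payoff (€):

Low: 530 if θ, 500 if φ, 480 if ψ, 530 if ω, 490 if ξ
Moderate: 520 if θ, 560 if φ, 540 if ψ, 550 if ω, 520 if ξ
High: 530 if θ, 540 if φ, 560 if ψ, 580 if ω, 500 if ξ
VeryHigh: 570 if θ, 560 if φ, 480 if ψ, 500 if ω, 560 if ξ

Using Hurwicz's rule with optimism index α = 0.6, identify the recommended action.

Low: 0.6·530 + 0.4·480 = 510
Moderate: 0.6·560 + 0.4·520 = 544
High: 0.6·580 + 0.4·500 = 548
VeryHigh: 0.6·570 + 0.4·480 = 534
Highest Hurwicz score = 548 → High.

High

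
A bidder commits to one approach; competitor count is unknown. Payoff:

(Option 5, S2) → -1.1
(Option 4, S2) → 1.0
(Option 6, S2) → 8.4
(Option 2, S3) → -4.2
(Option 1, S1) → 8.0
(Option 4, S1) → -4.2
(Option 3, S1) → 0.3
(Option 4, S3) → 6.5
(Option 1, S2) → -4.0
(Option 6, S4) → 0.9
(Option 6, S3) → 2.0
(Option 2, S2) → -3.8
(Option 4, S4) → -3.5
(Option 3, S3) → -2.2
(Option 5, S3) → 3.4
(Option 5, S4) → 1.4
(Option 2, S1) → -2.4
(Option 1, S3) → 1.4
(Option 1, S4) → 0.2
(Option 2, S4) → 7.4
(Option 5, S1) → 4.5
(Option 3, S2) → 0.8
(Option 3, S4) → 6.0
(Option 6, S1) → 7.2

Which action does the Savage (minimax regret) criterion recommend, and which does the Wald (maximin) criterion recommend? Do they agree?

minimax regret → Option 6; maximin → Option 6 (agree)

Column bests: S1=8.0, S2=8.4, S3=6.5, S4=7.4.
Option 1 regrets: 0.0, 12.4, 5.1, 7.2 → max 12.4
Option 2 regrets: 10.4, 12.2, 10.7, 0.0 → max 12.2
Option 3 regrets: 7.7, 7.6, 8.7, 1.4 → max 8.7
Option 4 regrets: 12.2, 7.4, 0.0, 10.9 → max 12.2
Option 5 regrets: 3.5, 9.5, 3.1, 6.0 → max 9.5
Option 6 regrets: 0.8, 0.0, 4.5, 6.5 → max 6.5
Smallest max regret = 6.5 → Option 6.
Row minima: Option 1=-4.0, Option 2=-4.2, Option 3=-2.2, Option 4=-4.2, Option 5=-1.1, Option 6=0.9
Best worst-case = 0.9 → Option 6.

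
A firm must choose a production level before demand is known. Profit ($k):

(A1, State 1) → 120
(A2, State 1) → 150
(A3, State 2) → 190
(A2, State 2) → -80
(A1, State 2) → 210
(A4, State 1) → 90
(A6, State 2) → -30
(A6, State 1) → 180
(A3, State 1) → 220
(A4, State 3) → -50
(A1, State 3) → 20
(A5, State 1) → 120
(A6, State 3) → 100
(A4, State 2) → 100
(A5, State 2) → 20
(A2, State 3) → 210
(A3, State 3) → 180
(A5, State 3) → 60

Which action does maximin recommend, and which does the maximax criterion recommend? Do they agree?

Row minima: A1=20, A2=-80, A3=180, A4=-50, A5=20, A6=-30
Best worst-case = 180 → A3.
Row maxima: A1=210, A2=210, A3=220, A4=100, A5=120, A6=180
Best best-case = 220 → A3.

maximin → A3; maximax → A3 (agree)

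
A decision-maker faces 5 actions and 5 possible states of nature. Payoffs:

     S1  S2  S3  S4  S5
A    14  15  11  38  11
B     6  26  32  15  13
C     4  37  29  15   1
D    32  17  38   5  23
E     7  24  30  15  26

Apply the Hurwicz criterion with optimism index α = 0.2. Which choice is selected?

A: 0.2·38 + 0.8·11 = 16.4
B: 0.2·32 + 0.8·6 = 11.2
C: 0.2·37 + 0.8·1 = 8.2
D: 0.2·38 + 0.8·5 = 11.6
E: 0.2·30 + 0.8·7 = 11.6
Highest Hurwicz score = 16.4 → A.

A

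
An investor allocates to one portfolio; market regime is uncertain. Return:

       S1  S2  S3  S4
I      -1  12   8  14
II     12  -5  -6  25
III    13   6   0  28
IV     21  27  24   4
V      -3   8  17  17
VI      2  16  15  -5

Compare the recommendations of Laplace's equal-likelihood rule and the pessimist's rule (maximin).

Row averages: I=8.25, II=6.5, III=11.75, IV=19, V=9.75, VI=7
Highest average = 19 → IV.
Row minima: I=-1, II=-6, III=0, IV=4, V=-3, VI=-5
Best worst-case = 4 → IV.

laplace → IV; maximin → IV (agree)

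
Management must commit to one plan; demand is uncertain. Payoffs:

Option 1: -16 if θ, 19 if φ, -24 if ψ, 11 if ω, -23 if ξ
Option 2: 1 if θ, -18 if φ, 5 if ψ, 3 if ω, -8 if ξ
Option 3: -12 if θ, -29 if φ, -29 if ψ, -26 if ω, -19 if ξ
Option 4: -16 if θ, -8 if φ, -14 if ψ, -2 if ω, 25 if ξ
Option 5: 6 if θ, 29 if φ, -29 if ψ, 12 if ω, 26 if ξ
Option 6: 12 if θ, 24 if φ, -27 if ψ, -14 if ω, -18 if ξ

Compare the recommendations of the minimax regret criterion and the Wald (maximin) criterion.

Column bests: θ=12, φ=29, ψ=5, ω=12, ξ=26.
Option 1 regrets: 28, 10, 29, 1, 49 → max 49
Option 2 regrets: 11, 47, 0, 9, 34 → max 47
Option 3 regrets: 24, 58, 34, 38, 45 → max 58
Option 4 regrets: 28, 37, 19, 14, 1 → max 37
Option 5 regrets: 6, 0, 34, 0, 0 → max 34
Option 6 regrets: 0, 5, 32, 26, 44 → max 44
Smallest max regret = 34 → Option 5.
Row minima: Option 1=-24, Option 2=-18, Option 3=-29, Option 4=-16, Option 5=-29, Option 6=-27
Best worst-case = -16 → Option 4.

minimax regret → Option 5; maximin → Option 4 (disagree)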